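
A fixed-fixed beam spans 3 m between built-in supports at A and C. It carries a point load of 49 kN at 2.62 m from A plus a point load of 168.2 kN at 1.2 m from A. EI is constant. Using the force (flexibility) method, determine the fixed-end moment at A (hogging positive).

M_A = 74.72 kN·m

Take the two fixed-end moments M_A, M_C as redundants; the released structure is the simple span AC.
On the primary (simply-supported) span, the end slopes from the loading are:
  at A: point load 49 at a = 2.62: Pab(L + b)/(6LEI) = 9.161/EI
  at C: point load 49 at a = 2.62: Pab(L + a)/(6LEI) = 15.23/EI
  at A: point load 168.2 at a = 1.2: Pab(L + b)/(6LEI) = 96.88/EI
  at C: point load 168.2 at a = 1.2: Pab(L + a)/(6LEI) = 84.77/EI
  θ_A0 = 106/EI,  θ_C0 = 100/EI
Flexibility coefficients: a unit moment at one end gives L/(3EI) there and L/(6EI) at the far end, so f₁₁ = f₂₂ = 1/EI and f₁₂ = f₂₁ = 0.5/EI.
Compatibility — zero rotation at each built-in end:
  1 M_A + 0.5 M_C = 106
  0.5 M_A + 1 M_C = 100
Solving the pair gives M_A = 74.72 kN·m and M_C = 62.64 kN·m (hogging).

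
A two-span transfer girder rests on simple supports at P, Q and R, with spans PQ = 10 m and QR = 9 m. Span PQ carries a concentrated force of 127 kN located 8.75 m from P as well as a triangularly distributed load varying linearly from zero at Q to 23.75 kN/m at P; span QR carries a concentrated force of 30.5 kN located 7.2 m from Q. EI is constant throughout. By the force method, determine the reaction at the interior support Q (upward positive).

Release continuity at Q by inserting a hinge; the redundant is the internal moment M_Q. The primary structure is two simply-supported spans PQ and QR.
Rotations at Q on the released spans (each span's end-slope, ×1/EI):
  span PQ: point load 127 at a = 8.75: Pab(L + a)/(6LEI) = 434.1/EI
  span PQ: triangular load, peak 23.75: 7w₀L³/(360EI) = 461.8/EI
  span QR: point load 30.5 at a = 7.2: Pab(L + b)/(6LEI) = 79.06/EI
  relative rotation θ_0 = (895.9 + 79.06)/EI = 974.9/EI
A unit hogging moment at Q produces rotation L₁/(3EI) + L₂/(3EI) = 6.333/EI.
Compatibility: M_Q·(L₁+L₂)/(3EI) = θ_0, giving M_Q = 153.9 kN·m (hogging).
Span PQ, ΣM about P with M_Q applied at Q: R_Q^{PQ}·10 = 1507 + 153.9, so R_Q^{PQ} = 166.1 kN and R_P = 245.8 − 166.1 = 79.65 kN.
Span QR, ΣM about R: R_Q^{QR}·9 = 54.9 + 153.9, so R_Q^{QR} = 23.2 kN and R_R = 30.5 − 23.2 = 7.296 kN.
R_Q = 166.1 + 23.2 = 189.3 kN.

R_Q = 189.3 kN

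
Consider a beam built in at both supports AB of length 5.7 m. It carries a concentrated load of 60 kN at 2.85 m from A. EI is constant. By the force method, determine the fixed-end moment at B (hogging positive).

Take the two fixed-end moments M_A, M_B as redundants; the released structure is the simple span AB.
Simple-span end rotations at A and B under the given loads:
  at A: point load 60 at a = 2.85: Pab(L + b)/(6LEI) = 121.8/EI
  at B: point load 60 at a = 2.85: Pab(L + a)/(6LEI) = 121.8/EI
  θ_A0 = 121.8/EI,  θ_B0 = 121.8/EI
Flexibility coefficients: a unit moment at one end gives L/(3EI) there and L/(6EI) at the far end, so f₁₁ = f₂₂ = 1.9/EI and f₁₂ = f₂₁ = 0.95/EI.
Compatibility — zero rotation at each built-in end:
  1.9 M_A + 0.95 M_B = 121.8
  0.95 M_A + 1.9 M_B = 121.8
Solving the pair gives M_A = 42.75 kN·m and M_B = 42.75 kN·m (hogging).

M_B = 42.75 kN·m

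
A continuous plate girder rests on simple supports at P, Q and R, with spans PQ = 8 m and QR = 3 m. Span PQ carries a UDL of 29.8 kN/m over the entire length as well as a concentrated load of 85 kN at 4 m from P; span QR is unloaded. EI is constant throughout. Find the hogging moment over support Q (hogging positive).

Take M_Q as the redundant. Released structure: two simple spans PQ and QR with a hinge at Q.
Rotations at Q on the released spans (each span's end-slope, ×1/EI):
  span PQ: UDL 29.8: wL³/(24EI) = 635.7/EI
  span PQ: point load 85 at a = 4: Pab(L + a)/(6LEI) = 340/EI
  relative rotation θ_0 = (975.7 + 0)/EI = 975.7/EI
A unit hogging moment at Q produces rotation L₁/(3EI) + L₂/(3EI) = 3.667/EI.
Compatibility: M_Q·(L₁+L₂)/(3EI) = θ_0, giving M_Q = 266.1 kN·m (hogging).

M_Q = 266.1 kN·m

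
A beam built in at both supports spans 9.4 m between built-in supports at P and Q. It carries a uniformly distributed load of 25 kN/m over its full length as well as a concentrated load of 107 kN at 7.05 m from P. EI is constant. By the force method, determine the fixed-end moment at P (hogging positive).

M_P = 231.2 kN·m

Release both end moments; the primary structure is a simply-supported span PQ with redundants M_P and M_Q.
Simple-span end rotations at P and Q under the given loads:
  at P: UDL 25: wL³/(24EI) = 865.2/EI
  at Q: UDL 25: wL³/(24EI) = 865.2/EI
  at P: point load 107 at a = 7.05: Pab(L + b)/(6LEI) = 369.3/EI
  at Q: point load 107 at a = 7.05: Pab(L + a)/(6LEI) = 517/EI
  θ_P0 = 1235/EI,  θ_Q0 = 1382/EI
Flexibility coefficients: a unit moment at one end gives L/(3EI) there and L/(6EI) at the far end, so f₁₁ = f₂₂ = 3.133/EI and f₁₂ = f₂₁ = 1.567/EI.
Compatibility — zero rotation at each built-in end:
  3.133 M_P + 1.567 M_Q = 1235
  1.567 M_P + 3.133 M_Q = 1382
Solving the pair gives M_P = 231.2 kN·m and M_Q = 325.5 kN·m (hogging).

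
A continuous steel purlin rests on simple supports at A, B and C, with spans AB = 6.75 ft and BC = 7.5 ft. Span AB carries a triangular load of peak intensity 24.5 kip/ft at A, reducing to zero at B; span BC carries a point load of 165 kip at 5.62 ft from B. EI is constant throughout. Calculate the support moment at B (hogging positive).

M_B = 107.3 kip·ft

Insert a hinge at B; M_B is the redundant, and each span becomes simply supported.
Discontinuity in slope at B on the released structure — sum the simple-span end rotations:
  span AB: triangular load, peak 24.5: 7w₀L³/(360EI) = 146.5/EI
  span BC: point load 165 at a = 5.62: Pab(L + b)/(6LEI) = 363.4/EI
  relative rotation θ_0 = (146.5 + 363.4)/EI = 509.9/EI
A unit hogging moment at B produces rotation L₁/(3EI) + L₂/(3EI) = 4.75/EI.
Compatibility: M_B·(L₁+L₂)/(3EI) = θ_0, giving M_B = 107.3 kip·ft (hogging).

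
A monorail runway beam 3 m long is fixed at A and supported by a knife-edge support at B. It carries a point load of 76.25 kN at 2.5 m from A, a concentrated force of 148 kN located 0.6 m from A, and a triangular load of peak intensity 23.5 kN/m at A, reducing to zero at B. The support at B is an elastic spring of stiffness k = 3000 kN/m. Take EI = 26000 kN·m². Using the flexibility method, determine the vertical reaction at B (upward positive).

R_B = 37.04 kN

Take the reaction at B as the redundant and release it; the primary structure is a cantilever fixed at A.
Free-end deflection of the primary structure under the applied loading (downward +):
  point load 76.25 at a = 2.5: Pa²(3L − a)/(6EI) = 516.3/EI
  point load 148 at a = 0.6: Pa²(3L − a)/(6EI) = 74.59/EI
  triangular load, peak 23.5 at the fixed end: w₀L⁴/(30EI) = 63.45/EI
  δ_0 = 654.3/EI
Flexibility coefficient — unit upward force at B: δ_{BB} = L³/(3EI) = 9/EI.
With EI = 26000 kN·m²: δ_0 = 0.025166 m and δ_{BB} = 0.000346 m/kN.
Compatibility — the spring shortens by R_B/k under the reaction it provides: δ_0 − R_B·δ_{BB} = R_B/k. With 1/k = 0.000333 m/kN, R_B = δ_0 / (δ_{BB} + 1/k) = 0.025166 / (0.000346 + 0.000333) = 37.04 kN.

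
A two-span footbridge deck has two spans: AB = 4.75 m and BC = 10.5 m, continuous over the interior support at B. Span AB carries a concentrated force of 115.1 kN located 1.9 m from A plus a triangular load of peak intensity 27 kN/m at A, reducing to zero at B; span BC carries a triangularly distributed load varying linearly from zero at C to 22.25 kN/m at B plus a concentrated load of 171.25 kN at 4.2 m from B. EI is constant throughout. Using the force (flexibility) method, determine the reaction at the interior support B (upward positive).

R_B = 367.3 kN

Take M_B as the redundant. Released structure: two simple spans AB and BC with a hinge at B.
Rotations at B on the released spans (each span's end-slope, ×1/EI):
  span AB: point load 115.1 at a = 1.9: Pab(L + a)/(6LEI) = 145.4/EI
  span AB: triangular load, peak 27: 7w₀L³/(360EI) = 56.27/EI
  span BC: triangular load, peak 22.25: w₀L³/(45EI) = 572.4/EI
  span BC: point load 171.25 at a = 4.2: Pab(L + b)/(6LEI) = 1208/EI
  relative rotation θ_0 = (201.7 + 1781)/EI = 1982/EI
A unit hogging moment at B produces rotation L₁/(3EI) + L₂/(3EI) = 5.083/EI.
Slope continuity at B: θ_0 = M_B·5.083/EI, so M_B = 1982/5.083 = 390 kN·m (hogging).
Span AB, ΣM about A with M_B applied at B: R_B^{AB}·4.75 = 320.2 + 390, so R_B^{AB} = 149.5 kN and R_A = 179.2 − 149.5 = 29.71 kN.
Span BC, ΣM about C: R_B^{BC}·10.5 = 1897 + 390, so R_B^{BC} = 217.8 kN and R_C = 288.1 − 217.8 = 70.3 kN.
R_B = 149.5 + 217.8 = 367.3 kN.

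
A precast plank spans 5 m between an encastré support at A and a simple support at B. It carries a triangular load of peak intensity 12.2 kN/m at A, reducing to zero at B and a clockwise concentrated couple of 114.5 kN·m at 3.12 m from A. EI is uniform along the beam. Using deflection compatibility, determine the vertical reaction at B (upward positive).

Remove the prop at B; the released (primary) structure is a cantilever built in at A.
Deflection at B on the released cantilever, summing each load's contribution:
  triangular load, peak 12.2 at the fixed end: w₀L⁴/(30EI) = 254.2/EI
  clockwise couple 114.5 at a = 3.12: M₀a(2L − a)/(2EI) = 1229/EI
  δ_0 = 1483/EI
Flexibility coefficient — unit upward force at B: δ_{BB} = L³/(3EI) = 41.67/EI.
Compatibility at B: δ_0 − R_B·δ_{BB} = 0, so R_B = 1483/41.67 = 35.59 kN.

R_B = 35.59 kN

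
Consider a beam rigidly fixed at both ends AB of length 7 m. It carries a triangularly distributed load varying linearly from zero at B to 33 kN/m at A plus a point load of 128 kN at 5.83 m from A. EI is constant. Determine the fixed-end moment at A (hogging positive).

M_A = 101.7 kN·m

Take the two fixed-end moments M_A, M_B as redundants; the released structure is the simple span AB.
On the primary (simply-supported) span, the end slopes from the loading are:
  at A: triangular load, peak 33: w₀L³/(45EI) = 251.5/EI
  at B: triangular load, peak 33: 7w₀L³/(360EI) = 220.1/EI
  at A: point load 128 at a = 5.83: Pab(L + b)/(6LEI) = 169.8/EI
  at B: point load 128 at a = 5.83: Pab(L + a)/(6LEI) = 266.7/EI
  θ_A0 = 421.4/EI,  θ_B0 = 486.8/EI
Flexibility coefficients: a unit moment at one end gives L/(3EI) there and L/(6EI) at the far end, so f₁₁ = f₂₂ = 2.333/EI and f₁₂ = f₂₁ = 1.167/EI.
Compatibility — zero rotation at each built-in end:
  2.333 M_A + 1.167 M_B = 421.4
  1.167 M_A + 2.333 M_B = 486.8
Solving the pair gives M_A = 101.7 kN·m and M_B = 157.8 kN·m (hogging).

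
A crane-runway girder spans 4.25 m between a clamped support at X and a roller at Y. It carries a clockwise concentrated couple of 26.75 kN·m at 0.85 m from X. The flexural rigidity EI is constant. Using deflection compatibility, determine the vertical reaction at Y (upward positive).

R_Y = 3.399 kN

Remove the prop at Y; the released (primary) structure is a cantilever built in at X.
Downward deflection at the released point Y due to the loads:
  clockwise couple 26.75 at a = 0.85: M₀a(2L − a)/(2EI) = 86.97/EI
Tip deflection under a unit load at Y: L³/(3EI) = 25.59/EI.
The prop prevents deflection at Y: R_Y = δ_0/δ_{YY} = 86.97/25.59 = 3.399 kN.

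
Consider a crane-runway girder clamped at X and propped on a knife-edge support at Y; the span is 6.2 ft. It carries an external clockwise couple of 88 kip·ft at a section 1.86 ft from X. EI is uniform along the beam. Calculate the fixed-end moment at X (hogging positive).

Release the roller at Y. Primary structure: cantilever fixed at X.
Primary-structure tip deflection at Y by superposition:
  clockwise couple 88 at a = 1.86: M₀a(2L − a)/(2EI) = 862.6/EI
Tip deflection under a unit load at Y: L³/(3EI) = 79.44/EI.
The prop prevents deflection at Y: R_Y = δ_0/δ_{YY} = 862.6/79.44 = 10.86 kip.
Moment equilibrium about X: M_X = Σ(load moments about X) − R_Y·L = 88 − 10.86×6.2 = 20.68 kip·ft.

M_X = 20.68 kip·ft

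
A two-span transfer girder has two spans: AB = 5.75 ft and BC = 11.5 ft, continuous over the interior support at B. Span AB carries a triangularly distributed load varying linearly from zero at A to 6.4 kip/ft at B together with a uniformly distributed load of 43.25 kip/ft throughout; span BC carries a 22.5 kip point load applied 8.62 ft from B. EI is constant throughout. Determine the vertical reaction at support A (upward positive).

Insert a hinge at B; M_B is the redundant, and each span becomes simply supported.
Discontinuity in slope at B on the released structure — sum the simple-span end rotations:
  span AB: triangular load, peak 6.4: w₀L³/(45EI) = 27.04/EI
  span AB: UDL 43.25: wL³/(24EI) = 342.6/EI
  span BC: point load 22.5 at a = 8.62: Pab(L + b)/(6LEI) = 116.4/EI
  relative rotation θ_0 = (369.6 + 116.4)/EI = 486/EI
A unit hogging moment at B produces rotation L₁/(3EI) + L₂/(3EI) = 5.75/EI.
Slope continuity at B: θ_0 = M_B·5.75/EI, so M_B = 486/5.75 = 84.53 kip·ft (hogging).
Span AB, ΣM about A with M_B applied at B: R_B^{AB}·5.75 = 785.5 + 84.53, so R_B^{AB} = 151.3 kip and R_A = 267.1 − 151.3 = 115.8 kip.

R_A = 115.8 kip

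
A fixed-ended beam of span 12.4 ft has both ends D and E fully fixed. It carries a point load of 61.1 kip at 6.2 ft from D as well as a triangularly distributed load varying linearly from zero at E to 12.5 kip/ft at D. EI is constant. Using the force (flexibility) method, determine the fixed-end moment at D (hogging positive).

M_D = 190.8 kip·ft

Release both end moments; the primary structure is a simply-supported span DE with redundants M_D and M_E.
End rotations of the released simple span under the applied load (×1/EI):
  at D: point load 61.1 at a = 6.2: Pab(L + b)/(6LEI) = 587.2/EI
  at E: point load 61.1 at a = 6.2: Pab(L + a)/(6LEI) = 587.2/EI
  at D: triangular load, peak 12.5: w₀L³/(45EI) = 529.6/EI
  at E: triangular load, peak 12.5: 7w₀L³/(360EI) = 463.4/EI
  θ_D0 = 1117/EI,  θ_E0 = 1051/EI
Flexibility coefficients: a unit moment at one end gives L/(3EI) there and L/(6EI) at the far end, so f₁₁ = f₂₂ = 4.133/EI and f₁₂ = f₂₁ = 2.067/EI.
Compatibility — zero rotation at each built-in end:
  4.133 M_D + 2.067 M_E = 1117
  2.067 M_D + 4.133 M_E = 1051
Solving the pair gives M_D = 190.8 kip·ft and M_E = 158.8 kip·ft (hogging).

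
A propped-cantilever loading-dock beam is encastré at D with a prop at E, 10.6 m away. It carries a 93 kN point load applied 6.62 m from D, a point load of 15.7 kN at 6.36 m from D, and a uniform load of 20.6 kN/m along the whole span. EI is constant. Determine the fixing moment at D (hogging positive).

Remove the prop at E; the released (primary) structure is a cantilever built in at D.
Deflection at E on the released cantilever, summing each load's contribution:
  point load 93 at a = 6.62: Pa²(3L − a)/(6EI) = 17104/EI
  point load 15.7 at a = 6.36: Pa²(3L − a)/(6EI) = 2693/EI
  UDL 20.6: wL⁴/(8EI) = 32509/EI
  δ_0 = 52306/EI
Flexibility coefficient — unit upward force at E: δ_{EE} = L³/(3EI) = 397/EI.
Compatibility at E: δ_0 − R_E·δ_{EE} = 0, so R_E = 52306/397 = 131.8 kN.
Moment equilibrium about D: M_D = Σ(load moments about D) − R_E·L = 1873 − 131.8×10.6 = 476.3 kN·m.

M_D = 476.3 kN·m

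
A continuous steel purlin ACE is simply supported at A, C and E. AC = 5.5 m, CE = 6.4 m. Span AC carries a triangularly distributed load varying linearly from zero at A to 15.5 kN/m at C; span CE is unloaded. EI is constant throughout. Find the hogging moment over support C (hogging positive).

M_C = 14.45 kN·m

Take M_C as the redundant. Released structure: two simple spans AC and CE with a hinge at C.
Rotations at C on the released spans (each span's end-slope, ×1/EI):
  span AC: triangular load, peak 15.5: w₀L³/(45EI) = 57.31/EI
  relative rotation θ_0 = (57.31 + 0)/EI = 57.31/EI
A unit hogging moment at C produces rotation L₁/(3EI) + L₂/(3EI) = 3.967/EI.
Compatibility: M_C·(L₁+L₂)/(3EI) = θ_0, giving M_C = 14.45 kN·m (hogging).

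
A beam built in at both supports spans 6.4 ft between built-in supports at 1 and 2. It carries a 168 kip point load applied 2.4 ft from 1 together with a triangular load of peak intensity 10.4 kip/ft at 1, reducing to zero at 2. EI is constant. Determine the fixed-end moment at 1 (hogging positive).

Take the two fixed-end moments M_1, M_2 as redundants; the released structure is the simple span 12.
Simple-span end rotations at 1 and 2 under the given loads:
  at 1: point load 168 at a = 2.4: Pab(L + b)/(6LEI) = 436.8/EI
  at 2: point load 168 at a = 2.4: Pab(L + a)/(6LEI) = 369.6/EI
  at 1: triangular load, peak 10.4: w₀L³/(45EI) = 60.58/EI
  at 2: triangular load, peak 10.4: 7w₀L³/(360EI) = 53.01/EI
  θ_10 = 497.4/EI,  θ_20 = 422.6/EI
Flexibility coefficients: a unit moment at one end gives L/(3EI) there and L/(6EI) at the far end, so f₁₁ = f₂₂ = 2.133/EI and f₁₂ = f₂₁ = 1.067/EI.
Compatibility — zero rotation at each built-in end:
  2.133 M_1 + 1.067 M_2 = 497.4
  1.067 M_1 + 2.133 M_2 = 422.6
Solving the pair gives M_1 = 178.8 kip·ft and M_2 = 108.7 kip·ft (hogging).

M_1 = 178.8 kip·ft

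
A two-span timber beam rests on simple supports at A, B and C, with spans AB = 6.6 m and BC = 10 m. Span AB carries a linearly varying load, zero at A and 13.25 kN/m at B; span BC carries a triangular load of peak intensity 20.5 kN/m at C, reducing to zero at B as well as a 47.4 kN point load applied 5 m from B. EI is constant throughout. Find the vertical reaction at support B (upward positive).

Take M_B as the redundant. Released structure: two simple spans AB and BC with a hinge at B.
Rotations at B on the released spans (each span's end-slope, ×1/EI):
  span AB: triangular load, peak 13.25: w₀L³/(45EI) = 84.65/EI
  span BC: triangular load, peak 20.5: 7w₀L³/(360EI) = 398.6/EI
  span BC: point load 47.4 at a = 5: Pab(L + b)/(6LEI) = 296.2/EI
  relative rotation θ_0 = (84.65 + 694.9)/EI = 779.5/EI
A unit hogging moment at B produces rotation L₁/(3EI) + L₂/(3EI) = 5.533/EI.
Compatibility: M_B·(L₁+L₂)/(3EI) = θ_0, giving M_B = 140.9 kN·m (hogging).
Span AB, ΣM about A with M_B applied at B: R_B^{AB}·6.6 = 192.4 + 140.9, so R_B^{AB} = 50.49 kN and R_A = 43.73 − 50.49 = -6.77 kN.
Span BC, ΣM about C: R_B^{BC}·10 = 578.7 + 140.9, so R_B^{BC} = 71.95 kN and R_C = 149.9 − 71.95 = 77.95 kN.
R_B = 50.49 + 71.95 = 122.4 kN.

R_B = 122.4 kN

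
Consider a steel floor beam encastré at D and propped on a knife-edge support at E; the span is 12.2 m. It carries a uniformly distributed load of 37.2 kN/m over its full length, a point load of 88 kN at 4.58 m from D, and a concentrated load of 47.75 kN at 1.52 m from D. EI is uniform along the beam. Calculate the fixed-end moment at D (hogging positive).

Remove the prop at E; the released (primary) structure is a cantilever built in at D.
Free-end deflection of the primary structure under the applied loading (downward +):
  UDL 37.2: wL⁴/(8EI) = 103013/EI
  point load 88 at a = 4.58: Pa²(3L − a)/(6EI) = 9851/EI
  point load 47.75 at a = 1.52: Pa²(3L − a)/(6EI) = 645/EI
  δ_0 = 113509/EI
Tip deflection under a unit load at E: L³/(3EI) = 605.3/EI.
Compatibility at E: δ_0 − R_E·δ_{EE} = 0, so R_E = 113509/605.3 = 187.5 kN.
Moment equilibrium about D: M_D = Σ(load moments about D) − R_E·L = 3244 − 187.5×12.2 = 956.2 kN·m.

M_D = 956.2 kN·m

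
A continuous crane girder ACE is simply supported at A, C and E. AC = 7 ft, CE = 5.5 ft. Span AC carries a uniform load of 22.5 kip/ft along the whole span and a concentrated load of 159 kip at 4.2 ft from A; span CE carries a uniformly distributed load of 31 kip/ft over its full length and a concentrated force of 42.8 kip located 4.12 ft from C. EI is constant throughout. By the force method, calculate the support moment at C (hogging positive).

M_C = 260.6 kip·ft

Take M_C as the redundant. Released structure: two simple spans AC and CE with a hinge at C.
Discontinuity in slope at C on the released structure — sum the simple-span end rotations:
  span AC: UDL 22.5: wL³/(24EI) = 321.6/EI
  span AC: point load 159 at a = 4.2: Pab(L + a)/(6LEI) = 498.6/EI
  span CE: UDL 31: wL³/(24EI) = 214.9/EI
  span CE: point load 42.8 at a = 4.12: Pab(L + b)/(6LEI) = 50.73/EI
  relative rotation θ_0 = (820.2 + 265.6)/EI = 1086/EI
A unit hogging moment at C produces rotation L₁/(3EI) + L₂/(3EI) = 4.167/EI.
Compatibility: M_C·(L₁+L₂)/(3EI) = θ_0, giving M_C = 260.6 kip·ft (hogging).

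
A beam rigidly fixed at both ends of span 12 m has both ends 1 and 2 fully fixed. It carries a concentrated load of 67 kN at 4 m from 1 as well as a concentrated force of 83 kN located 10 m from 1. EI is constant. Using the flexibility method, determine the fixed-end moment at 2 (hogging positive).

M_2 = 174.8 kN·m

Take the two fixed-end moments M_1, M_2 as redundants; the released structure is the simple span 12.
Simple-span end rotations at 1 and 2 under the given loads:
  at 1: point load 67 at a = 4: Pab(L + b)/(6LEI) = 595.6/EI
  at 2: point load 67 at a = 4: Pab(L + a)/(6LEI) = 476.4/EI
  at 1: point load 83 at a = 10: Pab(L + b)/(6LEI) = 322.8/EI
  at 2: point load 83 at a = 10: Pab(L + a)/(6LEI) = 507.2/EI
  θ_10 = 918.3/EI,  θ_20 = 983.7/EI
Flexibility coefficients: a unit moment at one end gives L/(3EI) there and L/(6EI) at the far end, so f₁₁ = f₂₂ = 4/EI and f₁₂ = f₂₁ = 2/EI.
Compatibility — zero rotation at each built-in end:
  4 M_1 + 2 M_2 = 918.3
  2 M_1 + 4 M_2 = 983.7
Solving the pair gives M_1 = 142.2 kN·m and M_2 = 174.8 kN·m (hogging).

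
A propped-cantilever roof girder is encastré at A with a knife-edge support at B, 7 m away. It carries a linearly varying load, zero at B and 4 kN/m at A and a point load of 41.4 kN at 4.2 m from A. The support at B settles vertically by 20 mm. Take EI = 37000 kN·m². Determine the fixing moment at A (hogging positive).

Take the reaction at B as the redundant and release it; the primary structure is a cantilever fixed at A.
Primary-structure tip deflection at B by superposition:
  triangular load, peak 4 at the fixed end: w₀L⁴/(30EI) = 320.1/EI
  point load 41.4 at a = 4.2: Pa²(3L − a)/(6EI) = 2045/EI
  δ_0 = 2365/EI
Tip deflection under a unit load at B: L³/(3EI) = 114.3/EI.
With EI = 37000 kN·m²: δ_0 = 0.063918 m and δ_{BB} = 0.00309 m/kN.
Compatibility — the beam at B must follow the support down by 0.02 m: δ_0 − R_B·δ_{BB} = 0.02, so R_B = (0.063918 − 0.02)/0.00309 = 14.21 kN.
Moment equilibrium about A: M_A = Σ(load moments about A) − R_B·L = 206.5 − 14.21×7 = 107.1 kN·m.

M_A = 107.1 kN·m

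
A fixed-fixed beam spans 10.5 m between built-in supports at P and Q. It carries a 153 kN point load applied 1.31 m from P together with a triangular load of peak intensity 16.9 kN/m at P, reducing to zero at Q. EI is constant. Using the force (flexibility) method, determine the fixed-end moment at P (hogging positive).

M_P = 246.7 kN·m

Release both end moments; the primary structure is a simply-supported span PQ with redundants M_P and M_Q.
Simple-span end rotations at P and Q under the given loads:
  at P: point load 153 at a = 1.31: Pab(L + b)/(6LEI) = 575.7/EI
  at Q: point load 153 at a = 1.31: Pab(L + a)/(6LEI) = 345.3/EI
  at P: triangular load, peak 16.9: w₀L³/(45EI) = 434.8/EI
  at Q: triangular load, peak 16.9: 7w₀L³/(360EI) = 380.4/EI
  θ_P0 = 1010/EI,  θ_Q0 = 725.7/EI
Flexibility coefficients: a unit moment at one end gives L/(3EI) there and L/(6EI) at the far end, so f₁₁ = f₂₂ = 3.5/EI and f₁₂ = f₂₁ = 1.75/EI.
Compatibility — zero rotation at each built-in end:
  3.5 M_P + 1.75 M_Q = 1010
  1.75 M_P + 3.5 M_Q = 725.7
Solving the pair gives M_P = 246.7 kN·m and M_Q = 83.99 kN·m (hogging).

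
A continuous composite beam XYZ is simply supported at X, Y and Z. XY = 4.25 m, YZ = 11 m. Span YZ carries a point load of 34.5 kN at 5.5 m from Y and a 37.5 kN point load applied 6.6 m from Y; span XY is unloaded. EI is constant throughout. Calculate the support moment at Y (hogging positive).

M_Y = 101.3 kN·m

Release continuity at Y by inserting a hinge; the redundant is the internal moment M_Y. The primary structure is two simply-supported spans XY and YZ.
End slopes at the hinge Y, treating each span as simply supported:
  span YZ: point load 34.5 at a = 5.5: Pab(L + b)/(6LEI) = 260.9/EI
  span YZ: point load 37.5 at a = 6.6: Pab(L + b)/(6LEI) = 254.1/EI
  relative rotation θ_0 = (0 + 515)/EI = 515/EI
A unit hogging moment at Y produces rotation L₁/(3EI) + L₂/(3EI) = 5.083/EI.
Slope continuity at Y: θ_0 = M_Y·5.083/EI, so M_Y = 515/5.083 = 101.3 kN·m (hogging).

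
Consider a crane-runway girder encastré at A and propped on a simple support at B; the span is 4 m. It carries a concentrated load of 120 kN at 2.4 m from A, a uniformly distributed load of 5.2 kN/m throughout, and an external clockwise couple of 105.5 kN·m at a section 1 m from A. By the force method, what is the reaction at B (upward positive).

Remove the prop at B; the released (primary) structure is a cantilever built in at A.
Free-end deflection of the primary structure under the applied loading (downward +):
  point load 120 at a = 2.4: Pa²(3L − a)/(6EI) = 1106/EI
  UDL 5.2: wL⁴/(8EI) = 166.4/EI
  clockwise couple 105.5 at a = 1: M₀a(2L − a)/(2EI) = 369.2/EI
  δ_0 = 1642/EI
Flexibility coefficient — unit upward force at B: δ_{BB} = L³/(3EI) = 21.33/EI.
The prop prevents deflection at B: R_B = δ_0/δ_{BB} = 1642/21.33 = 76.95 kN.

R_B = 76.95 kN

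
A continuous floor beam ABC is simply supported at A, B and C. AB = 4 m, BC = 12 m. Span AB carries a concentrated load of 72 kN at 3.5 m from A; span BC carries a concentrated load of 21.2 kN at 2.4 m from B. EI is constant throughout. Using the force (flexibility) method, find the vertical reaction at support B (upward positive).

R_B = 91.58 kN

Insert a hinge at B; M_B is the redundant, and each span becomes simply supported.
Discontinuity in slope at B on the released structure — sum the simple-span end rotations:
  span AB: point load 72 at a = 3.5: Pab(L + a)/(6LEI) = 39.38/EI
  span BC: point load 21.2 at a = 2.4: Pab(L + b)/(6LEI) = 146.5/EI
  relative rotation θ_0 = (39.38 + 146.5)/EI = 185.9/EI
A unit hogging moment at B produces rotation L₁/(3EI) + L₂/(3EI) = 5.333/EI.
Slope continuity at B: θ_0 = M_B·5.333/EI, so M_B = 185.9/5.333 = 34.86 kN·m (hogging).
Span AB, ΣM about A with M_B applied at B: R_B^{AB}·4 = 252 + 34.86, so R_B^{AB} = 71.71 kN and R_A = 72 − 71.71 = 0.2855 kN.
Span BC, ΣM about C: R_B^{BC}·12 = 203.5 + 34.86, so R_B^{BC} = 19.86 kN and R_C = 21.2 − 19.86 = 1.335 kN.
R_B = 71.71 + 19.86 = 91.58 kN.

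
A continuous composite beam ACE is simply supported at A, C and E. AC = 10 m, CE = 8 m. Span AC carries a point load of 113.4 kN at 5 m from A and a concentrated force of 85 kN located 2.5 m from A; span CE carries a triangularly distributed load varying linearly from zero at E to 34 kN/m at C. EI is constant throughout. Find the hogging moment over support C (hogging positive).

M_C = 237.9 kN·m

Release continuity at C by inserting a hinge; the redundant is the internal moment M_C. The primary structure is two simply-supported spans AC and CE.
Discontinuity in slope at C on the released structure — sum the simple-span end rotations:
  span AC: point load 113.4 at a = 5: Pab(L + a)/(6LEI) = 708.8/EI
  span AC: point load 85 at a = 2.5: Pab(L + a)/(6LEI) = 332/EI
  span CE: triangular load, peak 34: w₀L³/(45EI) = 386.8/EI
  relative rotation θ_0 = (1041 + 386.8)/EI = 1428/EI
A unit hogging moment at C produces rotation L₁/(3EI) + L₂/(3EI) = 6/EI.
Compatibility: M_C·(L₁+L₂)/(3EI) = θ_0, giving M_C = 237.9 kN·m (hogging).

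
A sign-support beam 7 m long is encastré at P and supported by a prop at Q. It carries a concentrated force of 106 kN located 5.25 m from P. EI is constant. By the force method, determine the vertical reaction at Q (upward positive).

R_Q = 67.08 kN

Choose R_Q as the redundant. The primary structure is the cantilever fixed at P.
Primary-structure tip deflection at Q by superposition:
  point load 106 at a = 5.25: Pa²(3L − a)/(6EI) = 7669/EI
Tip deflection under a unit load at Q: L³/(3EI) = 114.3/EI.
The prop prevents deflection at Q: R_Q = δ_0/δ_{QQ} = 7669/114.3 = 67.08 kN.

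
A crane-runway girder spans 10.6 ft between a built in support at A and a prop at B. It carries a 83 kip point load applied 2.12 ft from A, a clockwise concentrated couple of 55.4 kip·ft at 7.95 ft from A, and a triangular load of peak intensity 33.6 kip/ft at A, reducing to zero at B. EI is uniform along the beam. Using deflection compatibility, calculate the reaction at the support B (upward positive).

R_B = 47.61 kip

Choose R_B as the redundant. The primary structure is the cantilever fixed at A.
Primary-structure tip deflection at B by superposition:
  point load 83 at a = 2.12: Pa²(3L − a)/(6EI) = 1845/EI
  clockwise couple 55.4 at a = 7.95: M₀a(2L − a)/(2EI) = 2918/EI
  triangular load, peak 33.6 at the fixed end: w₀L⁴/(30EI) = 14140/EI
  δ_0 = 18903/EI
Tip deflection under a unit load at B: L³/(3EI) = 397/EI.
Compatibility at B: δ_0 − R_B·δ_{BB} = 0, so R_B = 18903/397 = 47.61 kip.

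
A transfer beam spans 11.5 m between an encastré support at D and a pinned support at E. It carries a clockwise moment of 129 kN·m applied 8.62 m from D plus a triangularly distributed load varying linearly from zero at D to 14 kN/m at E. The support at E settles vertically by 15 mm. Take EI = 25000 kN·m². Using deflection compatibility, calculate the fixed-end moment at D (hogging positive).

M_D = 64.15 kN·m

Choose R_E as the redundant. The primary structure is the cantilever fixed at D.
Free-end deflection of the primary structure under the applied loading (downward +):
  clockwise couple 129 at a = 8.62: M₀a(2L − a)/(2EI) = 7995/EI
  triangular load, peak 14 at the free end: 11w₀L⁴/(120EI) = 22446/EI
  δ_0 = 30441/EI
Flexibility coefficient — unit upward force at E: δ_{EE} = L³/(3EI) = 507/EI.
With EI = 25000 kN·m²: δ_0 = 1.2176 m and δ_{EE} = 0.020278 m/kN.
Compatibility — the beam at E must follow the support down by 0.015 m: δ_0 − R_E·δ_{EE} = 0.015, so R_E = (1.2176 − 0.015)/0.020278 = 59.31 kN.
Moment equilibrium about D: M_D = Σ(load moments about D) − R_E·L = 746.2 − 59.31×11.5 = 64.15 kN·m.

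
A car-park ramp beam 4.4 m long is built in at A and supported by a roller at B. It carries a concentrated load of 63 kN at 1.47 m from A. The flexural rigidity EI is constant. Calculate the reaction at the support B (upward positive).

Take the reaction at B as the redundant and release it; the primary structure is a cantilever fixed at A.
Primary-structure tip deflection at B by superposition:
  point load 63 at a = 1.47: Pa²(3L − a)/(6EI) = 266.1/EI
Tip deflection under a unit load at B: L³/(3EI) = 28.39/EI.
Compatibility at B: δ_0 − R_B·δ_{BB} = 0, so R_B = 266.1/28.39 = 9.373 kN.

R_B = 9.373 kN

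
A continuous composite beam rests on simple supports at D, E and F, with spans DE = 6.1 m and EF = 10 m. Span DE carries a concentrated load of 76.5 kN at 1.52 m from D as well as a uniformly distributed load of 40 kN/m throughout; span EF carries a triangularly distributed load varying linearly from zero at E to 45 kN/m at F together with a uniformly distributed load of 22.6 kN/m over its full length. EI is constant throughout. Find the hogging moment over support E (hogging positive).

M_E = 429.7 kN·m

Release continuity at E by inserting a hinge; the redundant is the internal moment M_E. The primary structure is two simply-supported spans DE and EF.
End slopes at the hinge E, treating each span as simply supported:
  span DE: point load 76.5 at a = 1.52: Pab(L + a)/(6LEI) = 110.9/EI
  span DE: UDL 40: wL³/(24EI) = 378.3/EI
  span EF: triangular load, peak 45: 7w₀L³/(360EI) = 875/EI
  span EF: UDL 22.6: wL³/(24EI) = 941.7/EI
  relative rotation θ_0 = (489.2 + 1817)/EI = 2306/EI
A unit hogging moment at E produces rotation L₁/(3EI) + L₂/(3EI) = 5.367/EI.
Slope continuity at E: θ_0 = M_E·5.367/EI, so M_E = 2306/5.367 = 429.7 kN·m (hogging).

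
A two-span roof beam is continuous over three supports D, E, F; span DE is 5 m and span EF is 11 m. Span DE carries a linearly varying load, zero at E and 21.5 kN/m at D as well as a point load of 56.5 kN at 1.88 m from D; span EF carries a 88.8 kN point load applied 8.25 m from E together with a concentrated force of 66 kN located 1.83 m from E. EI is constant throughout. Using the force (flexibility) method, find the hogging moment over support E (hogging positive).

Release continuity at E by inserting a hinge; the redundant is the internal moment M_E. The primary structure is two simply-supported spans DE and EF.
Discontinuity in slope at E on the released structure — sum the simple-span end rotations:
  span DE: triangular load, peak 21.5: 7w₀L³/(360EI) = 52.26/EI
  span DE: point load 56.5 at a = 1.88: Pab(L + a)/(6LEI) = 76/EI
  span EF: point load 88.8 at a = 8.25: Pab(L + b)/(6LEI) = 419.7/EI
  span EF: point load 66 at a = 1.83: Pab(L + b)/(6LEI) = 338.5/EI
  relative rotation θ_0 = (128.3 + 758.2)/EI = 886.5/EI
A unit hogging moment at E produces rotation L₁/(3EI) + L₂/(3EI) = 5.333/EI.
Compatibility: M_E·(L₁+L₂)/(3EI) = θ_0, giving M_E = 166.2 kN·m (hogging).

M_E = 166.2 kN·m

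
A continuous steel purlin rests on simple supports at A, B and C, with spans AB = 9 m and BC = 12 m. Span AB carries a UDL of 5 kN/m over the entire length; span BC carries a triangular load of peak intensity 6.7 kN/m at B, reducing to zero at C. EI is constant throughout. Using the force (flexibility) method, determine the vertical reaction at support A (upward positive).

R_A = 16.01 kN

Insert a hinge at B; M_B is the redundant, and each span becomes simply supported.
Rotations at B on the released spans (each span's end-slope, ×1/EI):
  span AB: UDL 5: wL³/(24EI) = 151.9/EI
  span BC: triangular load, peak 6.7: w₀L³/(45EI) = 257.3/EI
  relative rotation θ_0 = (151.9 + 257.3)/EI = 409.2/EI
A unit hogging moment at B produces rotation L₁/(3EI) + L₂/(3EI) = 7/EI.
Compatibility: M_B·(L₁+L₂)/(3EI) = θ_0, giving M_B = 58.45 kN·m (hogging).
Span AB, ΣM about A with M_B applied at B: R_B^{AB}·9 = 202.5 + 58.45, so R_B^{AB} = 28.99 kN and R_A = 45 − 28.99 = 16.01 kN.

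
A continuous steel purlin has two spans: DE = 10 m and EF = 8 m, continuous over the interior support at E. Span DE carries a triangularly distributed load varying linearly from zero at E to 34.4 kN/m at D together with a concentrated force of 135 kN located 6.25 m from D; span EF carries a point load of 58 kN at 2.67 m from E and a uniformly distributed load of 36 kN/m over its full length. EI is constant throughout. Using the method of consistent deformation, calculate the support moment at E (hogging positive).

M_E = 420.5 kN·m

Release continuity at E by inserting a hinge; the redundant is the internal moment M_E. The primary structure is two simply-supported spans DE and EF.
Rotations at E on the released spans (each span's end-slope, ×1/EI):
  span DE: triangular load, peak 34.4: 7w₀L³/(360EI) = 668.9/EI
  span DE: point load 135 at a = 6.25: Pab(L + a)/(6LEI) = 856.9/EI
  span EF: point load 58 at a = 2.67: Pab(L + b)/(6LEI) = 229.2/EI
  span EF: UDL 36: wL³/(24EI) = 768/EI
  relative rotation θ_0 = (1526 + 997.2)/EI = 2523/EI
A unit hogging moment at E produces rotation L₁/(3EI) + L₂/(3EI) = 6/EI.
Compatibility: M_E·(L₁+L₂)/(3EI) = θ_0, giving M_E = 420.5 kN·m (hogging).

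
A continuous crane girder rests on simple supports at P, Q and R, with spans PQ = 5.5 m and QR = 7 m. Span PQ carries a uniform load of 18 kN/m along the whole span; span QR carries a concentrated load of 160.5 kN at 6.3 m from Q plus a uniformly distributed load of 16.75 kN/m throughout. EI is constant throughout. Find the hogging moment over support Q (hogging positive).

M_Q = 118.5 kN·m

Release continuity at Q by inserting a hinge; the redundant is the internal moment M_Q. The primary structure is two simply-supported spans PQ and QR.
Discontinuity in slope at Q on the released structure — sum the simple-span end rotations:
  span PQ: UDL 18: wL³/(24EI) = 124.8/EI
  span QR: point load 160.5 at a = 6.3: Pab(L + b)/(6LEI) = 129.8/EI
  span QR: UDL 16.75: wL³/(24EI) = 239.4/EI
  relative rotation θ_0 = (124.8 + 369.1)/EI = 493.9/EI
A unit hogging moment at Q produces rotation L₁/(3EI) + L₂/(3EI) = 4.167/EI.
Slope continuity at Q: θ_0 = M_Q·4.167/EI, so M_Q = 493.9/4.167 = 118.5 kN·m (hogging).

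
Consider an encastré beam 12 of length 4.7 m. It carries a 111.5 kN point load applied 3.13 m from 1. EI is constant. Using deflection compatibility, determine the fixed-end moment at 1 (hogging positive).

M_1 = 38.94 kN·m

Release both end moments; the primary structure is a simply-supported span 12 with redundants M_1 and M_2.
Simple-span end rotations at 1 and 2 under the given loads:
  at 1: point load 111.5 at a = 3.13: Pab(L + b)/(6LEI) = 121.8/EI
  at 2: point load 111.5 at a = 3.13: Pab(L + a)/(6LEI) = 152.1/EI
  θ_10 = 121.8/EI,  θ_20 = 152.1/EI
Flexibility coefficients: a unit moment at one end gives L/(3EI) there and L/(6EI) at the far end, so f₁₁ = f₂₂ = 1.567/EI and f₁₂ = f₂₁ = 0.7833/EI.
Compatibility — zero rotation at each built-in end:
  1.567 M_1 + 0.7833 M_2 = 121.8
  0.7833 M_1 + 1.567 M_2 = 152.1
Solving the pair gives M_1 = 38.94 kN·m and M_2 = 77.64 kN·m (hogging).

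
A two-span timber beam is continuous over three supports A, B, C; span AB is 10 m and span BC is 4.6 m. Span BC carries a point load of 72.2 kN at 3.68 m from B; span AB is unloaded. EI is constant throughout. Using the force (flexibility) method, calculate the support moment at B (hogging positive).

M_B = 10.05 kN·m

Insert a hinge at B; M_B is the redundant, and each span becomes simply supported.
Rotations at B on the released spans (each span's end-slope, ×1/EI):
  span BC: point load 72.2 at a = 3.68: Pab(L + b)/(6LEI) = 48.89/EI
  relative rotation θ_0 = (0 + 48.89)/EI = 48.89/EI
A unit hogging moment at B produces rotation L₁/(3EI) + L₂/(3EI) = 4.867/EI.
Compatibility: M_B·(L₁+L₂)/(3EI) = θ_0, giving M_B = 10.05 kN·m (hogging).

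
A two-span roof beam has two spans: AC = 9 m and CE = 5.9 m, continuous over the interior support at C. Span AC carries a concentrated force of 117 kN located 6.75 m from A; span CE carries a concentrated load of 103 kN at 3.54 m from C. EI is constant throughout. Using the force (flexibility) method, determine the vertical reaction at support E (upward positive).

Release continuity at C by inserting a hinge; the redundant is the internal moment M_C. The primary structure is two simply-supported spans AC and CE.
End slopes at the hinge C, treating each span as simply supported:
  span AC: point load 117 at a = 6.75: Pab(L + a)/(6LEI) = 518.3/EI
  span CE: point load 103 at a = 3.54: Pab(L + b)/(6LEI) = 200.8/EI
  relative rotation θ_0 = (518.3 + 200.8)/EI = 719.1/EI
A unit hogging moment at C produces rotation L₁/(3EI) + L₂/(3EI) = 4.967/EI.
Slope continuity at C: θ_0 = M_C·4.967/EI, so M_C = 719.1/4.967 = 144.8 kN·m (hogging).
Span CE, ΣM about E: R_C^{CE}·5.9 = 243.1 + 144.8, so R_C^{CE} = 65.74 kN and R_E = 103 − 65.74 = 37.26 kN.

R_E = 37.26 kN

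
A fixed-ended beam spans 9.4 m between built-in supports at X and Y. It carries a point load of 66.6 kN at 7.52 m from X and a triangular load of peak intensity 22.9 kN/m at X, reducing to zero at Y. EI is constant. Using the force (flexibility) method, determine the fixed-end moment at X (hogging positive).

Take the two fixed-end moments M_X, M_Y as redundants; the released structure is the simple span XY.
End rotations of the released simple span under the applied load (×1/EI):
  at X: point load 66.6 at a = 7.52: Pab(L + b)/(6LEI) = 188.3/EI
  at Y: point load 66.6 at a = 7.52: Pab(L + a)/(6LEI) = 282.5/EI
  at X: triangular load, peak 22.9: w₀L³/(45EI) = 422.7/EI
  at Y: triangular load, peak 22.9: 7w₀L³/(360EI) = 369.8/EI
  θ_X0 = 611/EI,  θ_Y0 = 652.3/EI
Flexibility coefficients: a unit moment at one end gives L/(3EI) there and L/(6EI) at the far end, so f₁₁ = f₂₂ = 3.133/EI and f₁₂ = f₂₁ = 1.567/EI.
Compatibility — zero rotation at each built-in end:
  3.133 M_X + 1.567 M_Y = 611
  1.567 M_X + 3.133 M_Y = 652.3
Solving the pair gives M_X = 121.2 kN·m and M_Y = 147.6 kN·m (hogging).

M_X = 121.2 kN·m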